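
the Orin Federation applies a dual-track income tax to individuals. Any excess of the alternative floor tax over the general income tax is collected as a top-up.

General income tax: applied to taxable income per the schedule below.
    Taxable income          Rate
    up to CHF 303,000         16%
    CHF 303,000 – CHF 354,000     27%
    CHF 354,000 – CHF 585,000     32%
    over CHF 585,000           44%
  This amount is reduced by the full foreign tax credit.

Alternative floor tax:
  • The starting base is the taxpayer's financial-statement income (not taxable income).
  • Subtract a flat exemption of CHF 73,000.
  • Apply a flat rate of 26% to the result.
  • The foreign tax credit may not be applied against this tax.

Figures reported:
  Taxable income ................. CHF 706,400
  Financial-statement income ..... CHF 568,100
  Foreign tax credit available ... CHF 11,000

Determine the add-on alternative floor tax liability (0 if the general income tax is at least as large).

Alternative floor tax:
  Base (financial-statement income): CHF 568,100
  Less exemption CHF 73,000 → base CHF 495,100
  CHF 495,100 × 26% = CHF 128,726

General income tax:
  CHF 303,000 × 16% = CHF 48,480
  CHF 51,000 × 27% = CHF 13,770
  CHF 231,000 × 32% = CHF 73,920
  CHF 121,400 × 44% = CHF 53,416
  → CHF 189,586
  Less foreign tax credit CHF 11,000 → CHF 178,586

CHF 128,726 ≤ CHF 178,586, so no add-on is due.

CHF 0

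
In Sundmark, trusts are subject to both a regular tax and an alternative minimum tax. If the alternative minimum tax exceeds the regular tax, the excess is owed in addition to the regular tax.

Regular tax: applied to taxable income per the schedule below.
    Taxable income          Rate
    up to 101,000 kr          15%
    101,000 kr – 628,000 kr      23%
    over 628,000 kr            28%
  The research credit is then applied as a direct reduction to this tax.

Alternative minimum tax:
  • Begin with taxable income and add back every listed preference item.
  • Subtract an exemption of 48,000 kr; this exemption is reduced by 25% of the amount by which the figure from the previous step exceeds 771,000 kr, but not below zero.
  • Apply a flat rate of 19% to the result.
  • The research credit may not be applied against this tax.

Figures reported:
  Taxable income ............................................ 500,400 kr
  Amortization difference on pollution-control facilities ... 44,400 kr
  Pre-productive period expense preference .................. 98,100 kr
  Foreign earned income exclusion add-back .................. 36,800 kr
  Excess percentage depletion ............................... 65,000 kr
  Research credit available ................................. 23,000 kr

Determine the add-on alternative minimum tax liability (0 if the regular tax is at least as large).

Alternative minimum tax:
  Adjusted income: 500,400 kr + 44,400 kr + 98,100 kr + 36,800 kr + 65,000 kr = 744,700 kr
  Exemption: 744,700 kr ≤ 771,000 kr, so full 48,000 kr applies
  Base: 744,700 kr − 48,000 kr = 696,700 kr
  696,700 kr × 19% = 132,373 kr

Regular tax:
  101,000 kr × 15% = 15,150 kr
  399,400 kr × 23% = 91,862 kr
  → 107,012 kr
  Less research credit 23,000 kr → 84,012 kr

Excess of alternative minimum tax over regular tax: 132,373 kr − 84,012 kr = 48,361 kr.

48,361 kr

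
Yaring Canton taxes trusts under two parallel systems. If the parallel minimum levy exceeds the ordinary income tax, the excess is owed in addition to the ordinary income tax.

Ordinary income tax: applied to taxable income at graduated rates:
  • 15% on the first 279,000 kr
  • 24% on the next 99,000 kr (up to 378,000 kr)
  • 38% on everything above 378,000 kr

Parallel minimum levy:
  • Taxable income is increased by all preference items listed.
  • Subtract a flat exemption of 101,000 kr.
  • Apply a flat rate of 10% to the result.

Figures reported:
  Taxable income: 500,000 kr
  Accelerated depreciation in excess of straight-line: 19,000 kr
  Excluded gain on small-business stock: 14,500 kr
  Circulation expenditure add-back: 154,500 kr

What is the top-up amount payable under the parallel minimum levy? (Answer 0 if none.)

0 kr

Ordinary income tax:
  279,000 kr × 15% = 41,850 kr
  99,000 kr × 24% = 23,760 kr
  122,000 kr × 38% = 46,360 kr
  → 111,970 kr

Parallel minimum levy:
  Adjusted income: 500,000 kr + 19,000 kr + 14,500 kr + 154,500 kr = 688,000 kr
  Less exemption 101,000 kr → base 587,000 kr
  587,000 kr × 10% = 58,700 kr

58,700 kr ≤ 111,970 kr, so no add-on is due.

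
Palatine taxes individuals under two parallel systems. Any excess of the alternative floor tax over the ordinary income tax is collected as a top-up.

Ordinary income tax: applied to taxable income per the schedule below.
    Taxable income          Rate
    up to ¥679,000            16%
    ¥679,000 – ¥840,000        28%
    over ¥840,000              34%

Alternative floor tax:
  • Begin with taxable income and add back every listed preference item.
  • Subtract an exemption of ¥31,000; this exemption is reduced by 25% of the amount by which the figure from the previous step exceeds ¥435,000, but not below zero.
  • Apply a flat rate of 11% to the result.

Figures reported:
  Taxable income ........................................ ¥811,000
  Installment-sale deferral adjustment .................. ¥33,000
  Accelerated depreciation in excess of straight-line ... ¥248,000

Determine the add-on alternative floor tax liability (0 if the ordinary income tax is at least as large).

¥0

Alternative floor tax:
  Adjusted income: ¥811,000 + ¥33,000 + ¥248,000 = ¥1,092,000
  Exemption: 25% × (¥1,092,000 − ¥435,000) = ¥164,250 ≥ ¥31,000, so the exemption is fully phased out
  Base: ¥1,092,000 − ¥0 = ¥1,092,000
  ¥1,092,000 × 11% = ¥120,120

Ordinary income tax:
  ¥679,000 × 16% = ¥108,640
  ¥132,000 × 28% = ¥36,960
  → ¥145,600

¥120,120 ≤ ¥145,600, so no add-on is due.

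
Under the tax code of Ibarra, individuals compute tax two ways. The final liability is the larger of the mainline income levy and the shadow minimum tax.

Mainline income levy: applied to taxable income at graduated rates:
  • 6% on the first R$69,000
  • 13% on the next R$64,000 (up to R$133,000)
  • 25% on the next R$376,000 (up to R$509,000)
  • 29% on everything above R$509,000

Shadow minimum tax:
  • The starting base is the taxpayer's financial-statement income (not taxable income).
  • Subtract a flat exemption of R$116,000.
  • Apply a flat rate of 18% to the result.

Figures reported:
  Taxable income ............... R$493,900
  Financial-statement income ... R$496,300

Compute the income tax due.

Shadow minimum tax:
  Base (financial-statement income): R$496,300
  Less exemption R$116,000 → base R$380,300
  R$380,300 × 18% = R$68,454

Mainline income levy:
  R$69,000 × 6% = R$4,140
  R$64,000 × 13% = R$8,320
  R$360,900 × 25% = R$90,225
  → R$102,685

R$102,685 > R$68,454, so the mainline income levy governs.

R$102,685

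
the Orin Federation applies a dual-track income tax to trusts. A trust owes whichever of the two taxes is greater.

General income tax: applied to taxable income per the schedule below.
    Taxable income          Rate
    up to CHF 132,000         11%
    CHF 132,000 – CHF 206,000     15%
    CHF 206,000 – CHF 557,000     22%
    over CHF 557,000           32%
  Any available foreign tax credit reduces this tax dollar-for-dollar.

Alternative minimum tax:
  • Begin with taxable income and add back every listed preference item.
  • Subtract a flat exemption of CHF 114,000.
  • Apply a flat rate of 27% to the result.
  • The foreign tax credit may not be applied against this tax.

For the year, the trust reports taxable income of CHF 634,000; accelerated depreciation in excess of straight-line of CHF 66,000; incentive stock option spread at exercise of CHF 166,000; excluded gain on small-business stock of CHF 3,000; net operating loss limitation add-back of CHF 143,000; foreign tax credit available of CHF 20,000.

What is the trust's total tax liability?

CHF 242,460

Alternative minimum tax:
  Adjusted income: CHF 634,000 + CHF 66,000 + CHF 166,000 + CHF 3,000 + CHF 143,000 = CHF 1,012,000
  Less exemption CHF 114,000 → base CHF 898,000
  CHF 898,000 × 27% = CHF 242,460

General income tax:
  CHF 132,000 × 11% = CHF 14,520
  CHF 74,000 × 15% = CHF 11,100
  CHF 351,000 × 22% = CHF 77,220
  CHF 77,000 × 32% = CHF 24,640
  → CHF 127,480
  Less foreign tax credit CHF 20,000 → CHF 107,480

CHF 242,460 > CHF 107,480, so the alternative minimum tax is the binding amount.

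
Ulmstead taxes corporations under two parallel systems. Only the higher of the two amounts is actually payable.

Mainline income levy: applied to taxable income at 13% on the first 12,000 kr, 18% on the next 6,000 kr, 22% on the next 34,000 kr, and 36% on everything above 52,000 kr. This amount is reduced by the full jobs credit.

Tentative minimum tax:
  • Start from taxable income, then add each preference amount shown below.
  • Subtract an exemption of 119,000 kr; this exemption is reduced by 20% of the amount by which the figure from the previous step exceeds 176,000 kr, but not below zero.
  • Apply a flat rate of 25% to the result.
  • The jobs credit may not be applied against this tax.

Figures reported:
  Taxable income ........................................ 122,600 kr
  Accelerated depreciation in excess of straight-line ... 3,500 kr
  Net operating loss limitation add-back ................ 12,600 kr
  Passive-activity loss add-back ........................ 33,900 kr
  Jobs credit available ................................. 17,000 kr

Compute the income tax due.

18,536 kr

Tentative minimum tax:
  Adjusted income: 122,600 kr + 3,500 kr + 12,600 kr + 33,900 kr = 172,600 kr
  Exemption: 172,600 kr ≤ 176,000 kr, so full 119,000 kr applies
  Base: 172,600 kr − 119,000 kr = 53,600 kr
  53,600 kr × 25% = 13,400 kr

Mainline income levy:
  12,000 kr × 13% = 1,560 kr
  6,000 kr × 18% = 1,080 kr
  34,000 kr × 22% = 7,480 kr
  70,600 kr × 36% = 25,416 kr
  → 35,536 kr
  Less jobs credit 17,000 kr → 18,536 kr

18,536 kr > 13,400 kr, so the mainline income levy governs.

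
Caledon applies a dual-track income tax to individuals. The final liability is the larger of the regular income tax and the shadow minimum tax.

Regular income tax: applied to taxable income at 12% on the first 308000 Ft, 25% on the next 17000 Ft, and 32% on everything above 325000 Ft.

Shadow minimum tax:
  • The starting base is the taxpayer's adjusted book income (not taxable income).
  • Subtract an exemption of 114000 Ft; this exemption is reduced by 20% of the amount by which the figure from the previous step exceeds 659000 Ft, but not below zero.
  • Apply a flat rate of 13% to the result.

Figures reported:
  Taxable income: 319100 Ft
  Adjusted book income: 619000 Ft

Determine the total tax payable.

Regular income tax:
  308000 Ft × 12% = 36960 Ft
  11100 Ft × 25% = 2775 Ft
  → 39735 Ft

Shadow minimum tax:
  Base (adjusted book income): 619000 Ft
  Exemption: 619000 Ft ≤ 659000 Ft, so full 114000 Ft applies
  Base: 619000 Ft − 114000 Ft = 505000 Ft
  505000 Ft × 13% = 65650 Ft

65650 Ft > 39735 Ft, so the shadow minimum tax is the binding amount.

65650 Ft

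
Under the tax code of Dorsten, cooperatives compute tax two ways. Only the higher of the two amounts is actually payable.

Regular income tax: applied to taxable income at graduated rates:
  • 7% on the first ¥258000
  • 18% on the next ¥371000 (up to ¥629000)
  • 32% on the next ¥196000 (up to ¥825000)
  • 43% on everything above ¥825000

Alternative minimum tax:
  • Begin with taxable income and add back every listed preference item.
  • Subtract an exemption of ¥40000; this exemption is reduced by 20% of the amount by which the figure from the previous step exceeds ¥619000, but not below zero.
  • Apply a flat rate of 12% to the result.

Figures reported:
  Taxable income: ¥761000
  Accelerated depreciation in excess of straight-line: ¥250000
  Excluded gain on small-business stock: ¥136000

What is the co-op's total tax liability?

¥137640

Alternative minimum tax:
  Adjusted income: ¥761000 + ¥250000 + ¥136000 = ¥1147000
  Exemption: 20% × (¥1147000 − ¥619000) = ¥105600 ≥ ¥40000, so the exemption is fully phased out
  Base: ¥1147000 − ¥0 = ¥1147000
  ¥1147000 × 12% = ¥137640

Regular income tax:
  ¥258000 × 7% = ¥18060
  ¥371000 × 18% = ¥66780
  ¥132000 × 32% = ¥42240
  → ¥127080

¥137640 > ¥127080, so the alternative minimum tax is the binding amount.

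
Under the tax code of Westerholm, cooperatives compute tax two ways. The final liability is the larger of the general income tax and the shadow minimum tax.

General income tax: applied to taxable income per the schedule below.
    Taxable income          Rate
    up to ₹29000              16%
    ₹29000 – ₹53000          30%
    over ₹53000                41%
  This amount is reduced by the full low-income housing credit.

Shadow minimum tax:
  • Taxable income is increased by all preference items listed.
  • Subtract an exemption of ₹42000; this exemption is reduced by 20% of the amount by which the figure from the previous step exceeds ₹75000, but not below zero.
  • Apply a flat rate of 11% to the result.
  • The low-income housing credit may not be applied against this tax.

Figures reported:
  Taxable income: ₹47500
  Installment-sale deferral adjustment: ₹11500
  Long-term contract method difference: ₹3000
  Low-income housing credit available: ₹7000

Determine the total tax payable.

General income tax:
  ₹29000 × 16% = ₹4640
  ₹18500 × 30% = ₹5550
  → ₹10190
  Less low-income housing credit ₹7000 → ₹3190

Shadow minimum tax:
  Adjusted income: ₹47500 + ₹11500 + ₹3000 = ₹62000
  Exemption: ₹62000 ≤ ₹75000, so full ₹42000 applies
  Base: ₹62000 − ₹42000 = ₹20000
  ₹20000 × 11% = ₹2200

₹3190 > ₹2200, so the general income tax governs.

₹3190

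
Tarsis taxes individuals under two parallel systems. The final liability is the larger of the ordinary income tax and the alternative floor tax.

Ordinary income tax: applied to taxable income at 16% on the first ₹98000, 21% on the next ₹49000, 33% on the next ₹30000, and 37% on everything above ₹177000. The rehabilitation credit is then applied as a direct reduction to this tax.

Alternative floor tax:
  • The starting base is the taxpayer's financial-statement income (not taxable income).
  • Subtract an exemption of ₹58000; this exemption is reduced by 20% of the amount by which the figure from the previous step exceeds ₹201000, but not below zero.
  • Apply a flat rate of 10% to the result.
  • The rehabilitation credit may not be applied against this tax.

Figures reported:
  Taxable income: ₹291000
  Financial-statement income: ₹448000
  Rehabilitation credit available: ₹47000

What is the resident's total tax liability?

₹43940

Ordinary income tax:
  ₹98000 × 16% = ₹15680
  ₹49000 × 21% = ₹10290
  ₹30000 × 33% = ₹9900
  ₹114000 × 37% = ₹42180
  → ₹78050
  Less rehabilitation credit ₹47000 → ₹31050

Alternative floor tax:
  Base (financial-statement income): ₹448000
  Exemption: ₹58000 − 20% × (₹448000 − ₹201000) = ₹58000 − ₹49400 = ₹8600
  Base: ₹448000 − ₹8600 = ₹439400
  ₹439400 × 10% = ₹43940

₹43940 > ₹31050, so the alternative floor tax is the binding amount.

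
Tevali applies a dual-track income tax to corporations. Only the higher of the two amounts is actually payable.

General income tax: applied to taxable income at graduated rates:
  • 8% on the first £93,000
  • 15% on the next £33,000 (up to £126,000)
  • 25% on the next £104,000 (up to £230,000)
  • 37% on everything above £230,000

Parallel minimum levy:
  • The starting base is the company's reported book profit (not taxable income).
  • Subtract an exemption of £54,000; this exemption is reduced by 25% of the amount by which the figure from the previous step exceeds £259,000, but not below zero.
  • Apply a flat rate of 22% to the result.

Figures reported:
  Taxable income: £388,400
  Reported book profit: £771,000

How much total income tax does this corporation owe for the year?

£169,620

General income tax:
  £93,000 × 8% = £7,440
  £33,000 × 15% = £4,950
  £104,000 × 25% = £26,000
  £158,400 × 37% = £58,608
  → £96,998

Parallel minimum levy:
  Base (reported book profit): £771,000
  Exemption: 25% × (£771,000 − £259,000) = £128,000 ≥ £54,000, so the exemption is fully phased out
  Base: £771,000 − £0 = £771,000
  £771,000 × 22% = £169,620

£169,620 > £96,998, so the parallel minimum levy is the binding amount.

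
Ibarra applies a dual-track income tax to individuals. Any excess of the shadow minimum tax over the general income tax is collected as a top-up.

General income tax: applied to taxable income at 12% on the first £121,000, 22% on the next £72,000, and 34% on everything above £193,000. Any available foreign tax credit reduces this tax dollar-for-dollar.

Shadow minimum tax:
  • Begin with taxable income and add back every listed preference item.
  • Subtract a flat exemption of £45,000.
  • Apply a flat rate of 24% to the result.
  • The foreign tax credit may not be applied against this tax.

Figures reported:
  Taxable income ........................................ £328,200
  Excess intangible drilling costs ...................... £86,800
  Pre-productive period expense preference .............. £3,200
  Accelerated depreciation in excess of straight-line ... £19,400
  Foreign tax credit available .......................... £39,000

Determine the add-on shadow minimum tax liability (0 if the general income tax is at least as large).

General income tax:
  £121,000 × 12% = £14,520
  £72,000 × 22% = £15,840
  £135,200 × 34% = £45,968
  → £76,328
  Less foreign tax credit £39,000 → £37,328

Shadow minimum tax:
  Adjusted income: £328,200 + £86,800 + £3,200 + £19,400 = £437,600
  Less exemption £45,000 → base £392,600
  £392,600 × 24% = £94,224

Excess of shadow minimum tax over general income tax: £94,224 − £37,328 = £56,896.

£56,896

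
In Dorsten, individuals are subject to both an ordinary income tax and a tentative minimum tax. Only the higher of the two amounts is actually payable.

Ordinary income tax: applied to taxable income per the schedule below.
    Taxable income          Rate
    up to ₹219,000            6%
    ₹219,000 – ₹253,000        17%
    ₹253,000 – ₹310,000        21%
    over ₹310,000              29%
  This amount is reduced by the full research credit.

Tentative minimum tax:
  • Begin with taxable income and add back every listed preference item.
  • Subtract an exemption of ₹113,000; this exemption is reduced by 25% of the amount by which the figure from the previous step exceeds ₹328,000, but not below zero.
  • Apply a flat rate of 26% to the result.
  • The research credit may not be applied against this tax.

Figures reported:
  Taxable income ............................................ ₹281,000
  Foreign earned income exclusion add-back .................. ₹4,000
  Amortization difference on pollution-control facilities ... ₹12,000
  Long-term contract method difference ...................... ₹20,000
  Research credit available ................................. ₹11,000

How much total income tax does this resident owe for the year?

₹53,040

Ordinary income tax:
  ₹219,000 × 6% = ₹13,140
  ₹34,000 × 17% = ₹5,780
  ₹28,000 × 21% = ₹5,880
  → ₹24,800
  Less research credit ₹11,000 → ₹13,800

Tentative minimum tax:
  Adjusted income: ₹281,000 + ₹4,000 + ₹12,000 + ₹20,000 = ₹317,000
  Exemption: ₹317,000 ≤ ₹328,000, so full ₹113,000 applies
  Base: ₹317,000 − ₹113,000 = ₹204,000
  ₹204,000 × 26% = ₹53,040

₹53,040 > ₹13,800, so the tentative minimum tax is the binding amount.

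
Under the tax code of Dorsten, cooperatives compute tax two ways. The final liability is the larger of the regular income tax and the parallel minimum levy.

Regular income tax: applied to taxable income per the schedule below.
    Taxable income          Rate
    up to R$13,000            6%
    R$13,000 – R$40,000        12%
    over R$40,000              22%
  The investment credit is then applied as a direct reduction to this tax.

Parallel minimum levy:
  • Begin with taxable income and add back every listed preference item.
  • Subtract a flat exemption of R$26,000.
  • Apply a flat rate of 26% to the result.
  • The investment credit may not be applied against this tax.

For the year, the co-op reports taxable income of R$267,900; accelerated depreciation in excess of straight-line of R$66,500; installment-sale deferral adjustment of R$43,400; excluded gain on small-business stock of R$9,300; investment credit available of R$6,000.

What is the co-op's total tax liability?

R$93,886

Regular income tax:
  R$13,000 × 6% = R$780
  R$27,000 × 12% = R$3,240
  R$227,900 × 22% = R$50,138
  → R$54,158
  Less investment credit R$6,000 → R$48,158

Parallel minimum levy:
  Adjusted income: R$267,900 + R$66,500 + R$43,400 + R$9,300 = R$387,100
  Less exemption R$26,000 → base R$361,100
  R$361,100 × 26% = R$93,886

R$93,886 > R$48,158, so the parallel minimum levy is the binding amount.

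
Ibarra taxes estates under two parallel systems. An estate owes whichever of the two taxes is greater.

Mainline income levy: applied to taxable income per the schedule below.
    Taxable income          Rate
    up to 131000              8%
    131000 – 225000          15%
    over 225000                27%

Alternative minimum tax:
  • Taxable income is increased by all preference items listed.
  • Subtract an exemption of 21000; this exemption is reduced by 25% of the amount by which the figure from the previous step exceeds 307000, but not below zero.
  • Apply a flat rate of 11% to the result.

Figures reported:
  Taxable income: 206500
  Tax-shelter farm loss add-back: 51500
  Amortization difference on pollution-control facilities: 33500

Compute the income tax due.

29755

Alternative minimum tax:
  Adjusted income: 206500 + 51500 + 33500 = 291500
  Exemption: 291500 ≤ 307000, so full 21000 applies
  Base: 291500 − 21000 = 270500
  270500 × 11% = 29755

Mainline income levy:
  131000 × 8% = 10480
  75500 × 15% = 11325
  → 21805

29755 > 21805, so the alternative minimum tax is the binding amount.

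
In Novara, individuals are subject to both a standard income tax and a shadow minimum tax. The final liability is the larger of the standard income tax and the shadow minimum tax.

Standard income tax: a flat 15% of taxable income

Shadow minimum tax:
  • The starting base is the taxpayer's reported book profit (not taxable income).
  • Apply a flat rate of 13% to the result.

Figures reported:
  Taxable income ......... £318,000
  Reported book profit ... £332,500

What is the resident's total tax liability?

£47,700

Standard income tax:
  £318,000 × 15% = £47,700

Shadow minimum tax:
  Base (reported book profit): £332,500
  £332,500 × 13% = £43,225

£47,700 > £43,225, so the standard income tax governs.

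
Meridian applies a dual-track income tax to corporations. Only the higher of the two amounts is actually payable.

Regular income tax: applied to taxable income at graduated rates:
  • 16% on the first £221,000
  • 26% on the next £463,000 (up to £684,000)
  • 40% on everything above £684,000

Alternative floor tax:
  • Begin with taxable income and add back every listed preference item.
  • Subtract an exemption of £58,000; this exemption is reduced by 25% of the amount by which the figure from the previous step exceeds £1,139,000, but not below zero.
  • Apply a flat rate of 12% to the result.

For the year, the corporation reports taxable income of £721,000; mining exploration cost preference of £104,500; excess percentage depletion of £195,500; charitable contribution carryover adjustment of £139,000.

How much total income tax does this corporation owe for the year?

Alternative floor tax:
  Adjusted income: £721,000 + £104,500 + £195,500 + £139,000 = £1,160,000
  Exemption: £58,000 − 25% × (£1,160,000 − £1,139,000) = £58,000 − £5,250 = £52,750
  Base: £1,160,000 − £52,750 = £1,107,250
  £1,107,250 × 12% = £132,870

Regular income tax:
  £221,000 × 16% = £35,360
  £463,000 × 26% = £120,380
  £37,000 × 40% = £14,800
  → £170,540

£170,540 > £132,870, so the regular income tax governs.

£170,540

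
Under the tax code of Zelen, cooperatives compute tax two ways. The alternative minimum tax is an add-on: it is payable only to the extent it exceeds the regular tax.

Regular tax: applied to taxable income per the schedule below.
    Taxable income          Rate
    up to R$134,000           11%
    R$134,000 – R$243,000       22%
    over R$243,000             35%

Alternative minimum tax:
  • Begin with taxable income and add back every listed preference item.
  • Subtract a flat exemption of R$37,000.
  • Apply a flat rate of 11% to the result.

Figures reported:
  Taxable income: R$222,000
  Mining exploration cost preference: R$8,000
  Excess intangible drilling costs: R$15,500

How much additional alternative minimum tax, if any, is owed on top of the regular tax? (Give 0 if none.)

Alternative minimum tax:
  Adjusted income: R$222,000 + R$8,000 + R$15,500 = R$245,500
  Less exemption R$37,000 → base R$208,500
  R$208,500 × 11% = R$22,935

Regular tax:
  R$134,000 × 11% = R$14,740
  R$88,000 × 22% = R$19,360
  → R$34,100

R$22,935 ≤ R$34,100, so no add-on is due.

R$0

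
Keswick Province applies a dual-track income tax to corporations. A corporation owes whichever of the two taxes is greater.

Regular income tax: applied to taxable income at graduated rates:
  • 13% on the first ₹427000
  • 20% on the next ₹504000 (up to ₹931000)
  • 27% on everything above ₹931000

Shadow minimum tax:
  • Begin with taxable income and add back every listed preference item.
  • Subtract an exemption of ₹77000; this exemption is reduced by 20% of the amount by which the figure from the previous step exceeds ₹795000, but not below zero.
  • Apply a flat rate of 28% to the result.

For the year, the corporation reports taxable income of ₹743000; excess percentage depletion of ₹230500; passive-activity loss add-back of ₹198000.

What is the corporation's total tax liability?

Shadow minimum tax:
  Adjusted income: ₹743000 + ₹230500 + ₹198000 = ₹1171500
  Exemption: ₹77000 − 20% × (₹1171500 − ₹795000) = ₹77000 − ₹75300 = ₹1700
  Base: ₹1171500 − ₹1700 = ₹1169800
  ₹1169800 × 28% = ₹327544

Regular income tax:
  ₹427000 × 13% = ₹55510
  ₹316000 × 20% = ₹63200
  → ₹118710

₹327544 > ₹118710, so the shadow minimum tax is the binding amount.

₹327544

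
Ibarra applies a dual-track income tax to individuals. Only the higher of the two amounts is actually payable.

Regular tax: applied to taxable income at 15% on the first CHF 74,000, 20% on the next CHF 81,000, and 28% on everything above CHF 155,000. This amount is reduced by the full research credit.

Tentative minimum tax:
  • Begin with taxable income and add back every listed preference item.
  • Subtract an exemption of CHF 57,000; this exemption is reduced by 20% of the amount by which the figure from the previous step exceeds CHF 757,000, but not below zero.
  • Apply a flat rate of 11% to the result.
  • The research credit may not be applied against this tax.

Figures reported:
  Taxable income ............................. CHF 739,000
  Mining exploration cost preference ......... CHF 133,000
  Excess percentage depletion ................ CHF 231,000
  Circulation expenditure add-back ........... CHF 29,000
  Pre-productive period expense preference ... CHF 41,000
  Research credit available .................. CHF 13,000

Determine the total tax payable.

Regular tax:
  CHF 74,000 × 15% = CHF 11,100
  CHF 81,000 × 20% = CHF 16,200
  CHF 584,000 × 28% = CHF 163,520
  → CHF 190,820
  Less research credit CHF 13,000 → CHF 177,820

Tentative minimum tax:
  Adjusted income: CHF 739,000 + CHF 133,000 + CHF 231,000 + CHF 29,000 + CHF 41,000 = CHF 1,173,000
  Exemption: 20% × (CHF 1,173,000 − CHF 757,000) = CHF 83,200 ≥ CHF 57,000, so the exemption is fully phased out
  Base: CHF 1,173,000 − CHF 0 = CHF 1,173,000
  CHF 1,173,000 × 11% = CHF 129,030

CHF 177,820 > CHF 129,030, so the regular tax governs.

CHF 177,820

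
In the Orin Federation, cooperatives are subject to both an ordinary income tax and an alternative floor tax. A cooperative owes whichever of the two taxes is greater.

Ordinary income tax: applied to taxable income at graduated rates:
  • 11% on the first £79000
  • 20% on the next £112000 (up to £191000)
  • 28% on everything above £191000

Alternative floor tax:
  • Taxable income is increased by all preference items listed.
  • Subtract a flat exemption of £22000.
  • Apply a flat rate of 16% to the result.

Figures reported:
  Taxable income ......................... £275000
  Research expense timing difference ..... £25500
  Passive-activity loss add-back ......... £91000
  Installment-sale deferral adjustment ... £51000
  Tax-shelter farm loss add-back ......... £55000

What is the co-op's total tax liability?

Ordinary income tax:
  £79000 × 11% = £8690
  £112000 × 20% = £22400
  £84000 × 28% = £23520
  → £54610

Alternative floor tax:
  Adjusted income: £275000 + £25500 + £91000 + £51000 + £55000 = £497500
  Less exemption £22000 → base £475500
  £475500 × 16% = £76080

£76080 > £54610, so the alternative floor tax is the binding amount.

£76080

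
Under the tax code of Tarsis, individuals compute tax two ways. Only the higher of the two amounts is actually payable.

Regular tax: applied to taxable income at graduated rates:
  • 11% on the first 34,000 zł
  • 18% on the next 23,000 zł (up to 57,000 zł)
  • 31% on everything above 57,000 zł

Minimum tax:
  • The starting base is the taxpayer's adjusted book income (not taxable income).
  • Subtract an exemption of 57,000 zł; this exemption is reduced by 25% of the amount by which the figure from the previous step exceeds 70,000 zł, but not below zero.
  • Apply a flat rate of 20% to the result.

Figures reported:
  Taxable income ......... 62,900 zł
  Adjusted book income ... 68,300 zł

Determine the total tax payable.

Regular tax:
  34,000 zł × 11% = 3,740 zł
  23,000 zł × 18% = 4,140 zł
  5,900 zł × 31% = 1,829 zł
  → 9,709 zł

Minimum tax:
  Base (adjusted book income): 68,300 zł
  Exemption: 68,300 zł ≤ 70,000 zł, so full 57,000 zł applies
  Base: 68,300 zł − 57,000 zł = 11,300 zł
  11,300 zł × 20% = 2,260 zł

9,709 zł > 2,260 zł, so the regular tax governs.

9,709 zł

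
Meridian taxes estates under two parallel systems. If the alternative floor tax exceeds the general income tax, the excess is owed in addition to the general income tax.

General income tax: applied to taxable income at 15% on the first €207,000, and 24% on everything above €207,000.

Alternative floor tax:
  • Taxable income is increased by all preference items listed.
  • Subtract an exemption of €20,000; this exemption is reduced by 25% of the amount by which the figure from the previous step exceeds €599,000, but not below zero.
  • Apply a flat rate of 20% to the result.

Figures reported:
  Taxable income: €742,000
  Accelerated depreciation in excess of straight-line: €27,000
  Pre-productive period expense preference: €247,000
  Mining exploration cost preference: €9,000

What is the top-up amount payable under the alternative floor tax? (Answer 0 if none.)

€45,550

General income tax:
  €207,000 × 15% = €31,050
  €535,000 × 24% = €128,400
  → €159,450

Alternative floor tax:
  Adjusted income: €742,000 + €27,000 + €247,000 + €9,000 = €1,025,000
  Exemption: 25% × (€1,025,000 − €599,000) = €106,500 ≥ €20,000, so the exemption is fully phased out
  Base: €1,025,000 − €0 = €1,025,000
  €1,025,000 × 20% = €205,000

Excess of alternative floor tax over general income tax: €205,000 − €159,450 = €45,550.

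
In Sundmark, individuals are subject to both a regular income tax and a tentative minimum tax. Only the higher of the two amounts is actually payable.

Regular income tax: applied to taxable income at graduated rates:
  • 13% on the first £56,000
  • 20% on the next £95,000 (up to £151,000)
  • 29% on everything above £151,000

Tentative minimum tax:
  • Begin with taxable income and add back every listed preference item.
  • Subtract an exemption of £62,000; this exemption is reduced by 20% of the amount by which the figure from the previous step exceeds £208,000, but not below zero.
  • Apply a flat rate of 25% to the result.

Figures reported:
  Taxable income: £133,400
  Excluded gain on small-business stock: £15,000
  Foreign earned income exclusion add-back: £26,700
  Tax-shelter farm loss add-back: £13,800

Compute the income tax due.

£31,725

Tentative minimum tax:
  Adjusted income: £133,400 + £15,000 + £26,700 + £13,800 = £188,900
  Exemption: £188,900 ≤ £208,000, so full £62,000 applies
  Base: £188,900 − £62,000 = £126,900
  £126,900 × 25% = £31,725

Regular income tax:
  £56,000 × 13% = £7,280
  £77,400 × 20% = £15,480
  → £22,760

£31,725 > £22,760, so the tentative minimum tax is the binding amount.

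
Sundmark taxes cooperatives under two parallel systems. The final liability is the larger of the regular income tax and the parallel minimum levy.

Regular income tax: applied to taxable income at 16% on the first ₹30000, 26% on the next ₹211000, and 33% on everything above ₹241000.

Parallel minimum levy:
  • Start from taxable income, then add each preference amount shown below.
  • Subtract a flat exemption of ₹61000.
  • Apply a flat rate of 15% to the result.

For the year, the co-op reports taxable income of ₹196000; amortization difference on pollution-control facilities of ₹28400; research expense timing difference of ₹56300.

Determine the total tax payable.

₹47960

Parallel minimum levy:
  Adjusted income: ₹196000 + ₹28400 + ₹56300 = ₹280700
  Less exemption ₹61000 → base ₹219700
  ₹219700 × 15% = ₹32955

Regular income tax:
  ₹30000 × 16% = ₹4800
  ₹166000 × 26% = ₹43160
  → ₹47960

₹47960 > ₹32955, so the regular income tax governs.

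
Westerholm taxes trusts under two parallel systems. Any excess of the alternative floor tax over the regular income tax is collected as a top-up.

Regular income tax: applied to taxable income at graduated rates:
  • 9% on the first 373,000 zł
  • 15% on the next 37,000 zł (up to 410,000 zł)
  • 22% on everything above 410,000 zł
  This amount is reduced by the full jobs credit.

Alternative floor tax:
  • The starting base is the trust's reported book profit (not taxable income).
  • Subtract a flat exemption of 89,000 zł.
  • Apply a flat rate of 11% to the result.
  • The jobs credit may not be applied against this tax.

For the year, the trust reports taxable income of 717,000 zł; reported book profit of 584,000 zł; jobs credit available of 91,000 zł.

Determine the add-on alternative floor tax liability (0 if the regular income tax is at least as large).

Alternative floor tax:
  Base (reported book profit): 584,000 zł
  Less exemption 89,000 zł → base 495,000 zł
  495,000 zł × 11% = 54,450 zł

Regular income tax:
  373,000 zł × 9% = 33,570 zł
  37,000 zł × 15% = 5,550 zł
  307,000 zł × 22% = 67,540 zł
  → 106,660 zł
  Less jobs credit 91,000 zł → 15,660 zł

Excess of alternative floor tax over regular income tax: 54,450 zł − 15,660 zł = 38,790 zł.

38,790 zł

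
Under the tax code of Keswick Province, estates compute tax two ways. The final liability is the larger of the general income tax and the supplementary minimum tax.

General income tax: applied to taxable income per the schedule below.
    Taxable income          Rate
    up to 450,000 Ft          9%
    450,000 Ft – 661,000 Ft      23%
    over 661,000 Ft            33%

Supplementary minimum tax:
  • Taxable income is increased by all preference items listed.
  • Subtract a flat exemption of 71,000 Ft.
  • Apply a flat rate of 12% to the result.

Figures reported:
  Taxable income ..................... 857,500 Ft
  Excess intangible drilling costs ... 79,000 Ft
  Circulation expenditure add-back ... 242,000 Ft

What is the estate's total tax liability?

153,875 Ft

General income tax:
  450,000 Ft × 9% = 40,500 Ft
  211,000 Ft × 23% = 48,530 Ft
  196,500 Ft × 33% = 64,845 Ft
  → 153,875 Ft

Supplementary minimum tax:
  Adjusted income: 857,500 Ft + 79,000 Ft + 242,000 Ft = 1,178,500 Ft
  Less exemption 71,000 Ft → base 1,107,500 Ft
  1,107,500 Ft × 12% = 132,900 Ft

153,875 Ft > 132,900 Ft, so the general income tax governs.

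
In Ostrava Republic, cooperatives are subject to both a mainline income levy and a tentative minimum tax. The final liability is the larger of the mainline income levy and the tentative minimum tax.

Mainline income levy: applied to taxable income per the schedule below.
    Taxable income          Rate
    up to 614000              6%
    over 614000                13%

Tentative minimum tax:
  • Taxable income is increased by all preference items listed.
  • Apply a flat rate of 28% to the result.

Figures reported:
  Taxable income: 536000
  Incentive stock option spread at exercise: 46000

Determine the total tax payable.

Tentative minimum tax:
  Adjusted income: 536000 + 46000 = 582000
  582000 × 28% = 162960

Mainline income levy:
  536000 × 6% = 32160

162960 > 32160, so the tentative minimum tax is the binding amount.

162960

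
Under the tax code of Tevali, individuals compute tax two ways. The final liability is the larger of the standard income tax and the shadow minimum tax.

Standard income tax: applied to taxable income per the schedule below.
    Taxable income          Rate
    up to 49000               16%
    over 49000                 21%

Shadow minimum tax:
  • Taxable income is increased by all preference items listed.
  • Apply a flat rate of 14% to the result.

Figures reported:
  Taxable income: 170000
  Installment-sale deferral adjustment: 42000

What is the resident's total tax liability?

33250

Shadow minimum tax:
  Adjusted income: 170000 + 42000 = 212000
  212000 × 14% = 29680

Standard income tax:
  49000 × 16% = 7840
  121000 × 21% = 25410
  → 33250

33250 > 29680, so the standard income tax governs.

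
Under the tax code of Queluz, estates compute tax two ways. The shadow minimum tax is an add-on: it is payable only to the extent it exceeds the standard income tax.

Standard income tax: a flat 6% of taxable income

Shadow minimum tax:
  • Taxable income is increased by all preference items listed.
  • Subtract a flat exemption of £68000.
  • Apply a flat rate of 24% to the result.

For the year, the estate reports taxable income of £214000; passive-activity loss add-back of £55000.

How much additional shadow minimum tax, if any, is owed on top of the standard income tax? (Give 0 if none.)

£35400

Shadow minimum tax:
  Adjusted income: £214000 + £55000 = £269000
  Less exemption £68000 → base £201000
  £201000 × 24% = £48240

Standard income tax:
  £214000 × 6% = £12840

Excess of shadow minimum tax over standard income tax: £48240 − £12840 = £35400.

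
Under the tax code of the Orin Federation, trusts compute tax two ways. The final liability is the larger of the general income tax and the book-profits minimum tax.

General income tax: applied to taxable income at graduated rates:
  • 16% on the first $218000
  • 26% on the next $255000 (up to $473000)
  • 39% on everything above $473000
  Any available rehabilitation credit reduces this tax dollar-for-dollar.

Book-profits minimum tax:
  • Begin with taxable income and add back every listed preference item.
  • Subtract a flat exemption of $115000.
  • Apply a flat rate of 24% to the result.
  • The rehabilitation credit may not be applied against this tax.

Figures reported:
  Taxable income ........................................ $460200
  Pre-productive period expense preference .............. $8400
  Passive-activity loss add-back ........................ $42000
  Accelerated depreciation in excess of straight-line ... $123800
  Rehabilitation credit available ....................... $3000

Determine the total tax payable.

Book-profits minimum tax:
  Adjusted income: $460200 + $8400 + $42000 + $123800 = $634400
  Less exemption $115000 → base $519400
  $519400 × 24% = $124656

General income tax:
  $218000 × 16% = $34880
  $242200 × 26% = $62972
  → $97852
  Less rehabilitation credit $3000 → $94852

$124656 > $94852, so the book-profits minimum tax is the binding amount.

$124656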